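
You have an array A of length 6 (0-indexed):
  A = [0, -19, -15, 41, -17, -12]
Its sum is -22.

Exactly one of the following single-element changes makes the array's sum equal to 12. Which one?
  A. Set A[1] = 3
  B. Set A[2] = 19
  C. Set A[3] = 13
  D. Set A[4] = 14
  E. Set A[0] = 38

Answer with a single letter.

Answer: B

Derivation:
Option A: A[1] -19->3, delta=22, new_sum=-22+(22)=0
Option B: A[2] -15->19, delta=34, new_sum=-22+(34)=12 <-- matches target
Option C: A[3] 41->13, delta=-28, new_sum=-22+(-28)=-50
Option D: A[4] -17->14, delta=31, new_sum=-22+(31)=9
Option E: A[0] 0->38, delta=38, new_sum=-22+(38)=16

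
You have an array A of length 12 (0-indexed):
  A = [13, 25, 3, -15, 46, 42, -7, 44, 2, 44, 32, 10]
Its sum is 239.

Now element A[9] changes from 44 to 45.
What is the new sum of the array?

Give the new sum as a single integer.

Answer: 240

Derivation:
Old value at index 9: 44
New value at index 9: 45
Delta = 45 - 44 = 1
New sum = old_sum + delta = 239 + (1) = 240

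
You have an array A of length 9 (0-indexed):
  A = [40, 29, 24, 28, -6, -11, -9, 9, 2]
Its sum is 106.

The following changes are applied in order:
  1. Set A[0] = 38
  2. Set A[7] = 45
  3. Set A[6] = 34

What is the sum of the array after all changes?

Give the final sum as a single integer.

Initial sum: 106
Change 1: A[0] 40 -> 38, delta = -2, sum = 104
Change 2: A[7] 9 -> 45, delta = 36, sum = 140
Change 3: A[6] -9 -> 34, delta = 43, sum = 183

Answer: 183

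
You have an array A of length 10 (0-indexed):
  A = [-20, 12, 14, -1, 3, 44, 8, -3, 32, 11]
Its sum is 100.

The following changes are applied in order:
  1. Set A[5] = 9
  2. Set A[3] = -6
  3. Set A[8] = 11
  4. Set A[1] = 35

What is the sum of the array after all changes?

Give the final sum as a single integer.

Answer: 62

Derivation:
Initial sum: 100
Change 1: A[5] 44 -> 9, delta = -35, sum = 65
Change 2: A[3] -1 -> -6, delta = -5, sum = 60
Change 3: A[8] 32 -> 11, delta = -21, sum = 39
Change 4: A[1] 12 -> 35, delta = 23, sum = 62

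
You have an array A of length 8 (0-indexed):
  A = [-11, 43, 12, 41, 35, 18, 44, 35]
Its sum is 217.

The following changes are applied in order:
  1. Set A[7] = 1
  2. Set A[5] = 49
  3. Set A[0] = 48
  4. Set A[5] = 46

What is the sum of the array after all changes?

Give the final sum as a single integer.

Answer: 270

Derivation:
Initial sum: 217
Change 1: A[7] 35 -> 1, delta = -34, sum = 183
Change 2: A[5] 18 -> 49, delta = 31, sum = 214
Change 3: A[0] -11 -> 48, delta = 59, sum = 273
Change 4: A[5] 49 -> 46, delta = -3, sum = 270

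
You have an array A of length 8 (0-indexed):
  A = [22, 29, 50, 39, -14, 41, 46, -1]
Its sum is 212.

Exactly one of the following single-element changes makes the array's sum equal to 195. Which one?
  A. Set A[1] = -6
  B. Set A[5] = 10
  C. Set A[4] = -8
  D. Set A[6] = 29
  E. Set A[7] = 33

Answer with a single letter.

Option A: A[1] 29->-6, delta=-35, new_sum=212+(-35)=177
Option B: A[5] 41->10, delta=-31, new_sum=212+(-31)=181
Option C: A[4] -14->-8, delta=6, new_sum=212+(6)=218
Option D: A[6] 46->29, delta=-17, new_sum=212+(-17)=195 <-- matches target
Option E: A[7] -1->33, delta=34, new_sum=212+(34)=246

Answer: D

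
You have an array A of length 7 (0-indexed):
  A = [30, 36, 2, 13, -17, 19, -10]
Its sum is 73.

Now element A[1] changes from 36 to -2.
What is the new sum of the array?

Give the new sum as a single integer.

Answer: 35

Derivation:
Old value at index 1: 36
New value at index 1: -2
Delta = -2 - 36 = -38
New sum = old_sum + delta = 73 + (-38) = 35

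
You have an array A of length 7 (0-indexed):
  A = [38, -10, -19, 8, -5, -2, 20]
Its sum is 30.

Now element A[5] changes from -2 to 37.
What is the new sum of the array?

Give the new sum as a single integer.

Answer: 69

Derivation:
Old value at index 5: -2
New value at index 5: 37
Delta = 37 - -2 = 39
New sum = old_sum + delta = 30 + (39) = 69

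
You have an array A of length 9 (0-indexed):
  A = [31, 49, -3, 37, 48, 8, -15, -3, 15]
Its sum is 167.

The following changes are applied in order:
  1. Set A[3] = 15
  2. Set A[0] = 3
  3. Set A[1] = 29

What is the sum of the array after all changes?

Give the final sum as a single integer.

Initial sum: 167
Change 1: A[3] 37 -> 15, delta = -22, sum = 145
Change 2: A[0] 31 -> 3, delta = -28, sum = 117
Change 3: A[1] 49 -> 29, delta = -20, sum = 97

Answer: 97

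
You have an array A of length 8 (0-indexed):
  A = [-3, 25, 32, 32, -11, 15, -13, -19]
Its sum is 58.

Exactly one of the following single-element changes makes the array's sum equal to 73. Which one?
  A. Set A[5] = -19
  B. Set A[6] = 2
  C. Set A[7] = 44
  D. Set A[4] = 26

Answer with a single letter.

Option A: A[5] 15->-19, delta=-34, new_sum=58+(-34)=24
Option B: A[6] -13->2, delta=15, new_sum=58+(15)=73 <-- matches target
Option C: A[7] -19->44, delta=63, new_sum=58+(63)=121
Option D: A[4] -11->26, delta=37, new_sum=58+(37)=95

Answer: B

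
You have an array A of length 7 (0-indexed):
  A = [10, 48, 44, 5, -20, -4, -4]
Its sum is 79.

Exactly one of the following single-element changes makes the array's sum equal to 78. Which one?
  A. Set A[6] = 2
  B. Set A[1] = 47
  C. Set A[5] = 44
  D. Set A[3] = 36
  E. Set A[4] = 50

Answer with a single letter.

Option A: A[6] -4->2, delta=6, new_sum=79+(6)=85
Option B: A[1] 48->47, delta=-1, new_sum=79+(-1)=78 <-- matches target
Option C: A[5] -4->44, delta=48, new_sum=79+(48)=127
Option D: A[3] 5->36, delta=31, new_sum=79+(31)=110
Option E: A[4] -20->50, delta=70, new_sum=79+(70)=149

Answer: B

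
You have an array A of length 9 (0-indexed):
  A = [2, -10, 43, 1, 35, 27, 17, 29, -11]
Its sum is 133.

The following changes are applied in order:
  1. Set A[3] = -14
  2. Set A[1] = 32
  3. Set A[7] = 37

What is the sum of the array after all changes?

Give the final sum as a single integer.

Answer: 168

Derivation:
Initial sum: 133
Change 1: A[3] 1 -> -14, delta = -15, sum = 118
Change 2: A[1] -10 -> 32, delta = 42, sum = 160
Change 3: A[7] 29 -> 37, delta = 8, sum = 168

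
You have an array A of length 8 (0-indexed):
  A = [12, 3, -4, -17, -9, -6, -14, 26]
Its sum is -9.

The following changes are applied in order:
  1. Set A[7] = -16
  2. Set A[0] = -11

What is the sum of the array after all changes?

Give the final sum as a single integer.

Initial sum: -9
Change 1: A[7] 26 -> -16, delta = -42, sum = -51
Change 2: A[0] 12 -> -11, delta = -23, sum = -74

Answer: -74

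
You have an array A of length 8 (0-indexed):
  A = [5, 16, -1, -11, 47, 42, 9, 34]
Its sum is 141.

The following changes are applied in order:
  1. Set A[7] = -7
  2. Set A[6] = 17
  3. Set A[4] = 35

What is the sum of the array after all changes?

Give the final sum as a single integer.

Initial sum: 141
Change 1: A[7] 34 -> -7, delta = -41, sum = 100
Change 2: A[6] 9 -> 17, delta = 8, sum = 108
Change 3: A[4] 47 -> 35, delta = -12, sum = 96

Answer: 96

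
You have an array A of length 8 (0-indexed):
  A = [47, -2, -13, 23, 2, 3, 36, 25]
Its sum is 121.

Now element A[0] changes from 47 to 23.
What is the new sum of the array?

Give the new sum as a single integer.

Answer: 97

Derivation:
Old value at index 0: 47
New value at index 0: 23
Delta = 23 - 47 = -24
New sum = old_sum + delta = 121 + (-24) = 97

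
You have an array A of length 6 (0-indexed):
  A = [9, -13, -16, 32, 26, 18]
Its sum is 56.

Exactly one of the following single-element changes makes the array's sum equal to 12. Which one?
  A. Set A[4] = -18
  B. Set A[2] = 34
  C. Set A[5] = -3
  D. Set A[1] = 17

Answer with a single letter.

Answer: A

Derivation:
Option A: A[4] 26->-18, delta=-44, new_sum=56+(-44)=12 <-- matches target
Option B: A[2] -16->34, delta=50, new_sum=56+(50)=106
Option C: A[5] 18->-3, delta=-21, new_sum=56+(-21)=35
Option D: A[1] -13->17, delta=30, new_sum=56+(30)=86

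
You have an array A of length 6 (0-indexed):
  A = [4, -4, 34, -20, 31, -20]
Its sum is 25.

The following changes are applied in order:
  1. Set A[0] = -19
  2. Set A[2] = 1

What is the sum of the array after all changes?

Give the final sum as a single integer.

Initial sum: 25
Change 1: A[0] 4 -> -19, delta = -23, sum = 2
Change 2: A[2] 34 -> 1, delta = -33, sum = -31

Answer: -31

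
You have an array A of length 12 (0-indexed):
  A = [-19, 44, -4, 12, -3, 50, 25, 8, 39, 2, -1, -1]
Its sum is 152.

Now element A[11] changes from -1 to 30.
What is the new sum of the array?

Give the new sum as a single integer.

Old value at index 11: -1
New value at index 11: 30
Delta = 30 - -1 = 31
New sum = old_sum + delta = 152 + (31) = 183

Answer: 183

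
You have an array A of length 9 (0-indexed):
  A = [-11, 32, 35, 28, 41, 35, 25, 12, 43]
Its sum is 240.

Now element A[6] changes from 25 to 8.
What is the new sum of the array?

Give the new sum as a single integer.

Answer: 223

Derivation:
Old value at index 6: 25
New value at index 6: 8
Delta = 8 - 25 = -17
New sum = old_sum + delta = 240 + (-17) = 223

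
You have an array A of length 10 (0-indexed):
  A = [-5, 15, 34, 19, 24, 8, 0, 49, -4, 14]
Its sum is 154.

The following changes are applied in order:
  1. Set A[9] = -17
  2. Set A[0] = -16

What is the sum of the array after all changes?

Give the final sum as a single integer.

Initial sum: 154
Change 1: A[9] 14 -> -17, delta = -31, sum = 123
Change 2: A[0] -5 -> -16, delta = -11, sum = 112

Answer: 112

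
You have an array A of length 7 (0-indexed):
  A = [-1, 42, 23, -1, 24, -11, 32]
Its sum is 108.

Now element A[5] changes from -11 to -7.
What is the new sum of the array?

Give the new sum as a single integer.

Answer: 112

Derivation:
Old value at index 5: -11
New value at index 5: -7
Delta = -7 - -11 = 4
New sum = old_sum + delta = 108 + (4) = 112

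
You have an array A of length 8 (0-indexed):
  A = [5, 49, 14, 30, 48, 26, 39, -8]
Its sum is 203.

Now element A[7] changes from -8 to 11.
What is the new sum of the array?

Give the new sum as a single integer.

Old value at index 7: -8
New value at index 7: 11
Delta = 11 - -8 = 19
New sum = old_sum + delta = 203 + (19) = 222

Answer: 222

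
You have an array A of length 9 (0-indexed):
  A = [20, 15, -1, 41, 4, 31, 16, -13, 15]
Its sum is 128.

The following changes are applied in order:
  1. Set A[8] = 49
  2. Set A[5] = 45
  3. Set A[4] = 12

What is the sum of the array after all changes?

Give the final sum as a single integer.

Initial sum: 128
Change 1: A[8] 15 -> 49, delta = 34, sum = 162
Change 2: A[5] 31 -> 45, delta = 14, sum = 176
Change 3: A[4] 4 -> 12, delta = 8, sum = 184

Answer: 184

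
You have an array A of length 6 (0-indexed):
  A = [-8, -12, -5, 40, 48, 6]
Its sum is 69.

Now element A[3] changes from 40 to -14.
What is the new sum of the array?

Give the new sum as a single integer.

Old value at index 3: 40
New value at index 3: -14
Delta = -14 - 40 = -54
New sum = old_sum + delta = 69 + (-54) = 15

Answer: 15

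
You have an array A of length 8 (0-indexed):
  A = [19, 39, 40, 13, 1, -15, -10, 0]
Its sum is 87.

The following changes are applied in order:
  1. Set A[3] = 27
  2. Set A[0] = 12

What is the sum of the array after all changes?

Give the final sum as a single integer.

Answer: 94

Derivation:
Initial sum: 87
Change 1: A[3] 13 -> 27, delta = 14, sum = 101
Change 2: A[0] 19 -> 12, delta = -7, sum = 94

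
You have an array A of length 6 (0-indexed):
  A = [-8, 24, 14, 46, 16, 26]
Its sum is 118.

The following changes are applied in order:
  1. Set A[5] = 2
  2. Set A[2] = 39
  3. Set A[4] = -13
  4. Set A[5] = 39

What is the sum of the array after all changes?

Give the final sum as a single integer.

Answer: 127

Derivation:
Initial sum: 118
Change 1: A[5] 26 -> 2, delta = -24, sum = 94
Change 2: A[2] 14 -> 39, delta = 25, sum = 119
Change 3: A[4] 16 -> -13, delta = -29, sum = 90
Change 4: A[5] 2 -> 39, delta = 37, sum = 127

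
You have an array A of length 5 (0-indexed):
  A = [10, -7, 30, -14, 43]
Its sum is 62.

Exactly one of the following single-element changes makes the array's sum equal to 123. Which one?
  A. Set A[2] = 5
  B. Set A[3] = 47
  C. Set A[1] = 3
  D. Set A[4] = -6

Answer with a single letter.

Option A: A[2] 30->5, delta=-25, new_sum=62+(-25)=37
Option B: A[3] -14->47, delta=61, new_sum=62+(61)=123 <-- matches target
Option C: A[1] -7->3, delta=10, new_sum=62+(10)=72
Option D: A[4] 43->-6, delta=-49, new_sum=62+(-49)=13

Answer: B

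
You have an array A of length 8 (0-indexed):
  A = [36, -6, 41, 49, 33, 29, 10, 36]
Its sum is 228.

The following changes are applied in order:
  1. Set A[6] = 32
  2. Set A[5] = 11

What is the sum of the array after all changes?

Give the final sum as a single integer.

Initial sum: 228
Change 1: A[6] 10 -> 32, delta = 22, sum = 250
Change 2: A[5] 29 -> 11, delta = -18, sum = 232

Answer: 232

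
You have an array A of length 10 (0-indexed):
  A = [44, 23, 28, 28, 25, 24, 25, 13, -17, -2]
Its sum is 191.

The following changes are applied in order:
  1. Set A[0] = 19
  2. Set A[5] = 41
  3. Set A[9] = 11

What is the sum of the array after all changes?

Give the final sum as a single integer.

Initial sum: 191
Change 1: A[0] 44 -> 19, delta = -25, sum = 166
Change 2: A[5] 24 -> 41, delta = 17, sum = 183
Change 3: A[9] -2 -> 11, delta = 13, sum = 196

Answer: 196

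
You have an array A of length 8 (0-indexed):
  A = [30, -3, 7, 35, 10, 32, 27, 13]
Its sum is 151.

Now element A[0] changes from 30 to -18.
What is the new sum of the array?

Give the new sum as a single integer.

Old value at index 0: 30
New value at index 0: -18
Delta = -18 - 30 = -48
New sum = old_sum + delta = 151 + (-48) = 103

Answer: 103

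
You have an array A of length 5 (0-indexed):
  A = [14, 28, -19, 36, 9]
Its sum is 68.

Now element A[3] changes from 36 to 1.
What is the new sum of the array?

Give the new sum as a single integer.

Old value at index 3: 36
New value at index 3: 1
Delta = 1 - 36 = -35
New sum = old_sum + delta = 68 + (-35) = 33

Answer: 33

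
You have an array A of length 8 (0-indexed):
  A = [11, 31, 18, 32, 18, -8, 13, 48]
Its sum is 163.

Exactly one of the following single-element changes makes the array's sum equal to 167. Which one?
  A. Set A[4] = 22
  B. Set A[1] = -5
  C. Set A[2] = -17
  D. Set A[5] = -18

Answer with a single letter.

Option A: A[4] 18->22, delta=4, new_sum=163+(4)=167 <-- matches target
Option B: A[1] 31->-5, delta=-36, new_sum=163+(-36)=127
Option C: A[2] 18->-17, delta=-35, new_sum=163+(-35)=128
Option D: A[5] -8->-18, delta=-10, new_sum=163+(-10)=153

Answer: A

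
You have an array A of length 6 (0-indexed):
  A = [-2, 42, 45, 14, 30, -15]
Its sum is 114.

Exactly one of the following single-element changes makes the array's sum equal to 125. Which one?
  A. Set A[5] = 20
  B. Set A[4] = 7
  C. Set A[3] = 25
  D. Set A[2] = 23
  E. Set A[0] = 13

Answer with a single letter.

Option A: A[5] -15->20, delta=35, new_sum=114+(35)=149
Option B: A[4] 30->7, delta=-23, new_sum=114+(-23)=91
Option C: A[3] 14->25, delta=11, new_sum=114+(11)=125 <-- matches target
Option D: A[2] 45->23, delta=-22, new_sum=114+(-22)=92
Option E: A[0] -2->13, delta=15, new_sum=114+(15)=129

Answer: C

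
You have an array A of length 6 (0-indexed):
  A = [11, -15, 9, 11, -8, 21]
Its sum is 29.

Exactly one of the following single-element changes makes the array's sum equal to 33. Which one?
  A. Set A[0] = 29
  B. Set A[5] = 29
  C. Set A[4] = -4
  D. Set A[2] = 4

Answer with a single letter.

Answer: C

Derivation:
Option A: A[0] 11->29, delta=18, new_sum=29+(18)=47
Option B: A[5] 21->29, delta=8, new_sum=29+(8)=37
Option C: A[4] -8->-4, delta=4, new_sum=29+(4)=33 <-- matches target
Option D: A[2] 9->4, delta=-5, new_sum=29+(-5)=24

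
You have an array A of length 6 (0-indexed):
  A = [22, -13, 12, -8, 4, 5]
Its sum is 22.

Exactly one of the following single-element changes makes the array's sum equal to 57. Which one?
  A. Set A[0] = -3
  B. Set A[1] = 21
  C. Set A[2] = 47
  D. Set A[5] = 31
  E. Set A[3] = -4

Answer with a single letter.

Option A: A[0] 22->-3, delta=-25, new_sum=22+(-25)=-3
Option B: A[1] -13->21, delta=34, new_sum=22+(34)=56
Option C: A[2] 12->47, delta=35, new_sum=22+(35)=57 <-- matches target
Option D: A[5] 5->31, delta=26, new_sum=22+(26)=48
Option E: A[3] -8->-4, delta=4, new_sum=22+(4)=26

Answer: C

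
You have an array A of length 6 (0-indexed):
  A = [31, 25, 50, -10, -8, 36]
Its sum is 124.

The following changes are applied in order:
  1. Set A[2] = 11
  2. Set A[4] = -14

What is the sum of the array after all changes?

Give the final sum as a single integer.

Initial sum: 124
Change 1: A[2] 50 -> 11, delta = -39, sum = 85
Change 2: A[4] -8 -> -14, delta = -6, sum = 79

Answer: 79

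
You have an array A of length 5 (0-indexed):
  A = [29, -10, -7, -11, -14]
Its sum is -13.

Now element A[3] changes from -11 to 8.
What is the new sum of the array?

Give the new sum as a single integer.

Answer: 6

Derivation:
Old value at index 3: -11
New value at index 3: 8
Delta = 8 - -11 = 19
New sum = old_sum + delta = -13 + (19) = 6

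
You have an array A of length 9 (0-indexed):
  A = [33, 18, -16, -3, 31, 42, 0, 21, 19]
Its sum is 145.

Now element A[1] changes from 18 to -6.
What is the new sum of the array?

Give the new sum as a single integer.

Old value at index 1: 18
New value at index 1: -6
Delta = -6 - 18 = -24
New sum = old_sum + delta = 145 + (-24) = 121

Answer: 121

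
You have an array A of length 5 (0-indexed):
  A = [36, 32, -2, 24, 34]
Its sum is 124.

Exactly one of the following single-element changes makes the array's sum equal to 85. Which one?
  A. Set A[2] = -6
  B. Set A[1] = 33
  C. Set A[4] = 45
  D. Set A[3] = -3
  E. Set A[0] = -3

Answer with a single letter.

Answer: E

Derivation:
Option A: A[2] -2->-6, delta=-4, new_sum=124+(-4)=120
Option B: A[1] 32->33, delta=1, new_sum=124+(1)=125
Option C: A[4] 34->45, delta=11, new_sum=124+(11)=135
Option D: A[3] 24->-3, delta=-27, new_sum=124+(-27)=97
Option E: A[0] 36->-3, delta=-39, new_sum=124+(-39)=85 <-- matches target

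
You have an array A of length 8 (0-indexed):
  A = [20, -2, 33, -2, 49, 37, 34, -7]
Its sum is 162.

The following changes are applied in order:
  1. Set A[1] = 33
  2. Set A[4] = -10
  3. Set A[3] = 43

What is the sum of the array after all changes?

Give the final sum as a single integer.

Initial sum: 162
Change 1: A[1] -2 -> 33, delta = 35, sum = 197
Change 2: A[4] 49 -> -10, delta = -59, sum = 138
Change 3: A[3] -2 -> 43, delta = 45, sum = 183

Answer: 183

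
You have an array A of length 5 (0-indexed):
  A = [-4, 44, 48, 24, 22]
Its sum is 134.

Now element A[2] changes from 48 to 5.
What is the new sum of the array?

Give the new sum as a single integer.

Old value at index 2: 48
New value at index 2: 5
Delta = 5 - 48 = -43
New sum = old_sum + delta = 134 + (-43) = 91

Answer: 91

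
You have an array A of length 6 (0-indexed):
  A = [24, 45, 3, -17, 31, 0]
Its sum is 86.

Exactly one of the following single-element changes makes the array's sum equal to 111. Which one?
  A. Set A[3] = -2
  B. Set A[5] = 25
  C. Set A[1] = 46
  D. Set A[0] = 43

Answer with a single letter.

Option A: A[3] -17->-2, delta=15, new_sum=86+(15)=101
Option B: A[5] 0->25, delta=25, new_sum=86+(25)=111 <-- matches target
Option C: A[1] 45->46, delta=1, new_sum=86+(1)=87
Option D: A[0] 24->43, delta=19, new_sum=86+(19)=105

Answer: B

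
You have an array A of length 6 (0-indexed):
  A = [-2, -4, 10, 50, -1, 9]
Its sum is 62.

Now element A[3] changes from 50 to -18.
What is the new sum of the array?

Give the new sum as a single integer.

Old value at index 3: 50
New value at index 3: -18
Delta = -18 - 50 = -68
New sum = old_sum + delta = 62 + (-68) = -6

Answer: -6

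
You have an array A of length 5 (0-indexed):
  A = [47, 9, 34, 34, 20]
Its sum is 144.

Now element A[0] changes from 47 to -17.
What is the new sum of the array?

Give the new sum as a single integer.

Old value at index 0: 47
New value at index 0: -17
Delta = -17 - 47 = -64
New sum = old_sum + delta = 144 + (-64) = 80

Answer: 80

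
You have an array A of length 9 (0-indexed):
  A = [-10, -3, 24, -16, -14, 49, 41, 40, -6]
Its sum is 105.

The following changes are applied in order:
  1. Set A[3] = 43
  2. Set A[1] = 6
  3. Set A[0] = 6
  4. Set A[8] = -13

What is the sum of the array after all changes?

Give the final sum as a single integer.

Initial sum: 105
Change 1: A[3] -16 -> 43, delta = 59, sum = 164
Change 2: A[1] -3 -> 6, delta = 9, sum = 173
Change 3: A[0] -10 -> 6, delta = 16, sum = 189
Change 4: A[8] -6 -> -13, delta = -7, sum = 182

Answer: 182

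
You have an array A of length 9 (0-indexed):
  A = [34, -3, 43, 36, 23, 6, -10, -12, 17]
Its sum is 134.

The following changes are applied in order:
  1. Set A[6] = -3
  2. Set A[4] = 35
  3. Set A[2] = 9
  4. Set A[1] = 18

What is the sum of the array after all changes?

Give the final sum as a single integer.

Answer: 140

Derivation:
Initial sum: 134
Change 1: A[6] -10 -> -3, delta = 7, sum = 141
Change 2: A[4] 23 -> 35, delta = 12, sum = 153
Change 3: A[2] 43 -> 9, delta = -34, sum = 119
Change 4: A[1] -3 -> 18, delta = 21, sum = 140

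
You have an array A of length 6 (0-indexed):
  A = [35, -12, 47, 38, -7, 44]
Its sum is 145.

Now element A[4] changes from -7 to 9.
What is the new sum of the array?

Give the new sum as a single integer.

Old value at index 4: -7
New value at index 4: 9
Delta = 9 - -7 = 16
New sum = old_sum + delta = 145 + (16) = 161

Answer: 161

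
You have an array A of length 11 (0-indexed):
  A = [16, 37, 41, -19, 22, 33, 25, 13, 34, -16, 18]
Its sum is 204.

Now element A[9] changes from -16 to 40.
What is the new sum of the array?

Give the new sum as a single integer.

Answer: 260

Derivation:
Old value at index 9: -16
New value at index 9: 40
Delta = 40 - -16 = 56
New sum = old_sum + delta = 204 + (56) = 260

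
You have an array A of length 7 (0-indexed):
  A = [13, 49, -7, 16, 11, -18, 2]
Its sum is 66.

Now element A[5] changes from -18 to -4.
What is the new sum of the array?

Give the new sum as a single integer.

Old value at index 5: -18
New value at index 5: -4
Delta = -4 - -18 = 14
New sum = old_sum + delta = 66 + (14) = 80

Answer: 80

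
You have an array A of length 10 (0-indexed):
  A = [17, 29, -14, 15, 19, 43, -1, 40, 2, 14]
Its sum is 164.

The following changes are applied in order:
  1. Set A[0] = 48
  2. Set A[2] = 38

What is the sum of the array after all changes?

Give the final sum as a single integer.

Answer: 247

Derivation:
Initial sum: 164
Change 1: A[0] 17 -> 48, delta = 31, sum = 195
Change 2: A[2] -14 -> 38, delta = 52, sum = 247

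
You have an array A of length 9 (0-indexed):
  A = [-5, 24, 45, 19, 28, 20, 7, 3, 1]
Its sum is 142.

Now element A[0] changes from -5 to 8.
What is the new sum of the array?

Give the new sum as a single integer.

Old value at index 0: -5
New value at index 0: 8
Delta = 8 - -5 = 13
New sum = old_sum + delta = 142 + (13) = 155

Answer: 155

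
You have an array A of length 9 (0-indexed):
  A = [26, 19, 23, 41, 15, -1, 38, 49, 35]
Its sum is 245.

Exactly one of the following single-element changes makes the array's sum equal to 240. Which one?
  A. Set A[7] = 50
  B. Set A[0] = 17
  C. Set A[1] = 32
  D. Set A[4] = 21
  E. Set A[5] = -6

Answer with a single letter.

Answer: E

Derivation:
Option A: A[7] 49->50, delta=1, new_sum=245+(1)=246
Option B: A[0] 26->17, delta=-9, new_sum=245+(-9)=236
Option C: A[1] 19->32, delta=13, new_sum=245+(13)=258
Option D: A[4] 15->21, delta=6, new_sum=245+(6)=251
Option E: A[5] -1->-6, delta=-5, new_sum=245+(-5)=240 <-- matches target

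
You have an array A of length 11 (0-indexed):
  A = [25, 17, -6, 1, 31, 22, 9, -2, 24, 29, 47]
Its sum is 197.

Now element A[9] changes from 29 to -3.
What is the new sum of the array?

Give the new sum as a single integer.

Old value at index 9: 29
New value at index 9: -3
Delta = -3 - 29 = -32
New sum = old_sum + delta = 197 + (-32) = 165

Answer: 165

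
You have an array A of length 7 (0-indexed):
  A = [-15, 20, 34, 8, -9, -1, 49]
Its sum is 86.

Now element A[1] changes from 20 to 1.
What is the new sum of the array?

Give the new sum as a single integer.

Answer: 67

Derivation:
Old value at index 1: 20
New value at index 1: 1
Delta = 1 - 20 = -19
New sum = old_sum + delta = 86 + (-19) = 67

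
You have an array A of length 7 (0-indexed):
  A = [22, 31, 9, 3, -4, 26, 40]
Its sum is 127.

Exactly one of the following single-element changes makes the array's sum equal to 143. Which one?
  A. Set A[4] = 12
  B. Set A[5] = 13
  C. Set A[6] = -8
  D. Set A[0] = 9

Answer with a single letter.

Answer: A

Derivation:
Option A: A[4] -4->12, delta=16, new_sum=127+(16)=143 <-- matches target
Option B: A[5] 26->13, delta=-13, new_sum=127+(-13)=114
Option C: A[6] 40->-8, delta=-48, new_sum=127+(-48)=79
Option D: A[0] 22->9, delta=-13, new_sum=127+(-13)=114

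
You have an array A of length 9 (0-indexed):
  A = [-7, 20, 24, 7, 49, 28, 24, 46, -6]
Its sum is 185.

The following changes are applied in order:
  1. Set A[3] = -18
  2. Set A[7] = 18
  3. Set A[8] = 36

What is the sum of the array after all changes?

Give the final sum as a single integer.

Answer: 174

Derivation:
Initial sum: 185
Change 1: A[3] 7 -> -18, delta = -25, sum = 160
Change 2: A[7] 46 -> 18, delta = -28, sum = 132
Change 3: A[8] -6 -> 36, delta = 42, sum = 174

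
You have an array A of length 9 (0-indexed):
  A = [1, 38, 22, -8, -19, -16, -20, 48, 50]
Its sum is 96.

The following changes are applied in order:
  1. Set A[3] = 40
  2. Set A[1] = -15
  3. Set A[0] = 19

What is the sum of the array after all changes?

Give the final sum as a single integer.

Initial sum: 96
Change 1: A[3] -8 -> 40, delta = 48, sum = 144
Change 2: A[1] 38 -> -15, delta = -53, sum = 91
Change 3: A[0] 1 -> 19, delta = 18, sum = 109

Answer: 109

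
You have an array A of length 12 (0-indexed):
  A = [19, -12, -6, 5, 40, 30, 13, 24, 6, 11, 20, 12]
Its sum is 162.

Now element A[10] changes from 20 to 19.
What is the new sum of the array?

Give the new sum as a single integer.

Old value at index 10: 20
New value at index 10: 19
Delta = 19 - 20 = -1
New sum = old_sum + delta = 162 + (-1) = 161

Answer: 161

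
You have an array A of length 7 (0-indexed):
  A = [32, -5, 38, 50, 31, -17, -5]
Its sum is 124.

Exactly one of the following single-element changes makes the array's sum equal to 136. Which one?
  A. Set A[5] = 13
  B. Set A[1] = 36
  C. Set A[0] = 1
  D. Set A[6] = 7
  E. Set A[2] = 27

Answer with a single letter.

Option A: A[5] -17->13, delta=30, new_sum=124+(30)=154
Option B: A[1] -5->36, delta=41, new_sum=124+(41)=165
Option C: A[0] 32->1, delta=-31, new_sum=124+(-31)=93
Option D: A[6] -5->7, delta=12, new_sum=124+(12)=136 <-- matches target
Option E: A[2] 38->27, delta=-11, new_sum=124+(-11)=113

Answer: D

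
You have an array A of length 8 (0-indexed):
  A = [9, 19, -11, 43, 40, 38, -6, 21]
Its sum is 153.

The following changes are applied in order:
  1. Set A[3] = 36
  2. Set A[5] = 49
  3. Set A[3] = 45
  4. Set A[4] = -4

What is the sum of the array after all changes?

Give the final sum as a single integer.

Initial sum: 153
Change 1: A[3] 43 -> 36, delta = -7, sum = 146
Change 2: A[5] 38 -> 49, delta = 11, sum = 157
Change 3: A[3] 36 -> 45, delta = 9, sum = 166
Change 4: A[4] 40 -> -4, delta = -44, sum = 122

Answer: 122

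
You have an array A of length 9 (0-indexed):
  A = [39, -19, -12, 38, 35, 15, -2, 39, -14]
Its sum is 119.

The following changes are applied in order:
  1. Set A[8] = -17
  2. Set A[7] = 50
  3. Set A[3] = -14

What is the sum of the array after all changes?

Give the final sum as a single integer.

Answer: 75

Derivation:
Initial sum: 119
Change 1: A[8] -14 -> -17, delta = -3, sum = 116
Change 2: A[7] 39 -> 50, delta = 11, sum = 127
Change 3: A[3] 38 -> -14, delta = -52, sum = 75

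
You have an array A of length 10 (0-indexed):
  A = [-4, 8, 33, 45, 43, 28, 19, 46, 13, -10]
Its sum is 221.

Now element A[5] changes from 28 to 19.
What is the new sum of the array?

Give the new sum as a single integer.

Answer: 212

Derivation:
Old value at index 5: 28
New value at index 5: 19
Delta = 19 - 28 = -9
New sum = old_sum + delta = 221 + (-9) = 212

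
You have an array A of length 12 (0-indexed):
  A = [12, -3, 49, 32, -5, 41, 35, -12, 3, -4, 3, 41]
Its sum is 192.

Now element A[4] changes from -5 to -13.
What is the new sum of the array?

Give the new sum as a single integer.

Old value at index 4: -5
New value at index 4: -13
Delta = -13 - -5 = -8
New sum = old_sum + delta = 192 + (-8) = 184

Answer: 184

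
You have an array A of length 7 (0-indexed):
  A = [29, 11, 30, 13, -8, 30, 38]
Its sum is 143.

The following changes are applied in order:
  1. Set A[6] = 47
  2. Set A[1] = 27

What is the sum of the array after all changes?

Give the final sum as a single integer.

Initial sum: 143
Change 1: A[6] 38 -> 47, delta = 9, sum = 152
Change 2: A[1] 11 -> 27, delta = 16, sum = 168

Answer: 168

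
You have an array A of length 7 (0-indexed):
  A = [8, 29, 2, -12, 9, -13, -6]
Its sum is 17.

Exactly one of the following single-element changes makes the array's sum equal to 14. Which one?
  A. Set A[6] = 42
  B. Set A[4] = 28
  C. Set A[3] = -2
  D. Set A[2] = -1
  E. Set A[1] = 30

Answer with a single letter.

Answer: D

Derivation:
Option A: A[6] -6->42, delta=48, new_sum=17+(48)=65
Option B: A[4] 9->28, delta=19, new_sum=17+(19)=36
Option C: A[3] -12->-2, delta=10, new_sum=17+(10)=27
Option D: A[2] 2->-1, delta=-3, new_sum=17+(-3)=14 <-- matches target
Option E: A[1] 29->30, delta=1, new_sum=17+(1)=18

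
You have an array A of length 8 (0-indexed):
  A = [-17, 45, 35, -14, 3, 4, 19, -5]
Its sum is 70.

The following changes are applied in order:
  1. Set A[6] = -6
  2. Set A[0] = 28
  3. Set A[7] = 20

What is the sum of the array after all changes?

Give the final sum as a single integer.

Answer: 115

Derivation:
Initial sum: 70
Change 1: A[6] 19 -> -6, delta = -25, sum = 45
Change 2: A[0] -17 -> 28, delta = 45, sum = 90
Change 3: A[7] -5 -> 20, delta = 25, sum = 115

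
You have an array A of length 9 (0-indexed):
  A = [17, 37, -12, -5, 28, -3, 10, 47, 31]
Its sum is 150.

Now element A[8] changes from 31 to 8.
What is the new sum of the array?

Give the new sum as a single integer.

Answer: 127

Derivation:
Old value at index 8: 31
New value at index 8: 8
Delta = 8 - 31 = -23
New sum = old_sum + delta = 150 + (-23) = 127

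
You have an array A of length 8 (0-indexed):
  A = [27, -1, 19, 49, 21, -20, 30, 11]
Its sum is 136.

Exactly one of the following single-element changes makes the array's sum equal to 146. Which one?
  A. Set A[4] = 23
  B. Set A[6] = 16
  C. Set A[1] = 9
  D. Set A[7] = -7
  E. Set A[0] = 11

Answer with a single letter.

Answer: C

Derivation:
Option A: A[4] 21->23, delta=2, new_sum=136+(2)=138
Option B: A[6] 30->16, delta=-14, new_sum=136+(-14)=122
Option C: A[1] -1->9, delta=10, new_sum=136+(10)=146 <-- matches target
Option D: A[7] 11->-7, delta=-18, new_sum=136+(-18)=118
Option E: A[0] 27->11, delta=-16, new_sum=136+(-16)=120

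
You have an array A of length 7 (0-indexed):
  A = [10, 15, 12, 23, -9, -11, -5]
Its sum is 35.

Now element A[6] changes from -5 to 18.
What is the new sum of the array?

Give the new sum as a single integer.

Answer: 58

Derivation:
Old value at index 6: -5
New value at index 6: 18
Delta = 18 - -5 = 23
New sum = old_sum + delta = 35 + (23) = 58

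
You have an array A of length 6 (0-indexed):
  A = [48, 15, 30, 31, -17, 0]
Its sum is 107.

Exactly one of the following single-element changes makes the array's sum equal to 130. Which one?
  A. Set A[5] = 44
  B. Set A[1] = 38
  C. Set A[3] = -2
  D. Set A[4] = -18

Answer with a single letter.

Answer: B

Derivation:
Option A: A[5] 0->44, delta=44, new_sum=107+(44)=151
Option B: A[1] 15->38, delta=23, new_sum=107+(23)=130 <-- matches target
Option C: A[3] 31->-2, delta=-33, new_sum=107+(-33)=74
Option D: A[4] -17->-18, delta=-1, new_sum=107+(-1)=106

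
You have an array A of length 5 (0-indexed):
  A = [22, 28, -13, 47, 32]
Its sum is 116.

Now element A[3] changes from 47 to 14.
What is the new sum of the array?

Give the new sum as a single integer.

Answer: 83

Derivation:
Old value at index 3: 47
New value at index 3: 14
Delta = 14 - 47 = -33
New sum = old_sum + delta = 116 + (-33) = 83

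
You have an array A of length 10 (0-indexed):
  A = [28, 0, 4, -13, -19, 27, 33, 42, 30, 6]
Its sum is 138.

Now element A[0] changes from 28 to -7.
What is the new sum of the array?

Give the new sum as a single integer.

Old value at index 0: 28
New value at index 0: -7
Delta = -7 - 28 = -35
New sum = old_sum + delta = 138 + (-35) = 103

Answer: 103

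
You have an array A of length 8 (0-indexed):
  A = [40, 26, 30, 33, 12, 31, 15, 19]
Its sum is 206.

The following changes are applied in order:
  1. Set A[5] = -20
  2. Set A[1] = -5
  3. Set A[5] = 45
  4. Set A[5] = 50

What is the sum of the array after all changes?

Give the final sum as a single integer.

Answer: 194

Derivation:
Initial sum: 206
Change 1: A[5] 31 -> -20, delta = -51, sum = 155
Change 2: A[1] 26 -> -5, delta = -31, sum = 124
Change 3: A[5] -20 -> 45, delta = 65, sum = 189
Change 4: A[5] 45 -> 50, delta = 5, sum = 194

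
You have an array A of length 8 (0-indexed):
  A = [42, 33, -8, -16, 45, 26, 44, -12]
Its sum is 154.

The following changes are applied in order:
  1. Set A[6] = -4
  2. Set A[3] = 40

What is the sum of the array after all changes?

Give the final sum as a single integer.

Answer: 162

Derivation:
Initial sum: 154
Change 1: A[6] 44 -> -4, delta = -48, sum = 106
Change 2: A[3] -16 -> 40, delta = 56, sum = 162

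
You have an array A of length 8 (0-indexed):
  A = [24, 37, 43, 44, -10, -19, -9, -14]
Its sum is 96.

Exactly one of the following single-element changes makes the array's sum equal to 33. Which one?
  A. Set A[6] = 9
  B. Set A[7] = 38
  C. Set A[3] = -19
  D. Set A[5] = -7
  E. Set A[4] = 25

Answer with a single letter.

Answer: C

Derivation:
Option A: A[6] -9->9, delta=18, new_sum=96+(18)=114
Option B: A[7] -14->38, delta=52, new_sum=96+(52)=148
Option C: A[3] 44->-19, delta=-63, new_sum=96+(-63)=33 <-- matches target
Option D: A[5] -19->-7, delta=12, new_sum=96+(12)=108
Option E: A[4] -10->25, delta=35, new_sum=96+(35)=131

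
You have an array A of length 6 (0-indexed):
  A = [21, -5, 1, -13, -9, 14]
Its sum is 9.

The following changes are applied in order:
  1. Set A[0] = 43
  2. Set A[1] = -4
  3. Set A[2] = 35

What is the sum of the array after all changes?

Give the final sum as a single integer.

Initial sum: 9
Change 1: A[0] 21 -> 43, delta = 22, sum = 31
Change 2: A[1] -5 -> -4, delta = 1, sum = 32
Change 3: A[2] 1 -> 35, delta = 34, sum = 66

Answer: 66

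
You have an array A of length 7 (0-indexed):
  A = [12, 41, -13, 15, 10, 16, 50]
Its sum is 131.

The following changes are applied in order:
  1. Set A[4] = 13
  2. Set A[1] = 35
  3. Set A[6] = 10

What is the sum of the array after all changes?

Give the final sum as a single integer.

Answer: 88

Derivation:
Initial sum: 131
Change 1: A[4] 10 -> 13, delta = 3, sum = 134
Change 2: A[1] 41 -> 35, delta = -6, sum = 128
Change 3: A[6] 50 -> 10, delta = -40, sum = 88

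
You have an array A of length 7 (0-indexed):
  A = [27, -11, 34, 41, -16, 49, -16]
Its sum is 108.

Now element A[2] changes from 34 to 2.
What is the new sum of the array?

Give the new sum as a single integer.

Old value at index 2: 34
New value at index 2: 2
Delta = 2 - 34 = -32
New sum = old_sum + delta = 108 + (-32) = 76

Answer: 76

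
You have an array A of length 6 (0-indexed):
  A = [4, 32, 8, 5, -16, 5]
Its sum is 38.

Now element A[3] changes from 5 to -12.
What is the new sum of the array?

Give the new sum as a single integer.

Answer: 21

Derivation:
Old value at index 3: 5
New value at index 3: -12
Delta = -12 - 5 = -17
New sum = old_sum + delta = 38 + (-17) = 21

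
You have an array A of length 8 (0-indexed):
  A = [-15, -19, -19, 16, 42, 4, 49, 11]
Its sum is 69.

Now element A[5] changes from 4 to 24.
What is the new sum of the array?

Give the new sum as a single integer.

Answer: 89

Derivation:
Old value at index 5: 4
New value at index 5: 24
Delta = 24 - 4 = 20
New sum = old_sum + delta = 69 + (20) = 89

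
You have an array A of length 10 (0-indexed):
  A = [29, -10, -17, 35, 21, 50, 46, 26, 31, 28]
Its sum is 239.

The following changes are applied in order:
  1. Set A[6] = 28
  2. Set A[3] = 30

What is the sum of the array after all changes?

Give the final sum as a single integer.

Initial sum: 239
Change 1: A[6] 46 -> 28, delta = -18, sum = 221
Change 2: A[3] 35 -> 30, delta = -5, sum = 216

Answer: 216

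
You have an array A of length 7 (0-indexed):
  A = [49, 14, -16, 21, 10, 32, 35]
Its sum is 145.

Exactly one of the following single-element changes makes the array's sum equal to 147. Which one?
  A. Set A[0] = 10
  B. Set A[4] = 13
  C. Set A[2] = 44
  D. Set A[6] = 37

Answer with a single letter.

Option A: A[0] 49->10, delta=-39, new_sum=145+(-39)=106
Option B: A[4] 10->13, delta=3, new_sum=145+(3)=148
Option C: A[2] -16->44, delta=60, new_sum=145+(60)=205
Option D: A[6] 35->37, delta=2, new_sum=145+(2)=147 <-- matches target

Answer: D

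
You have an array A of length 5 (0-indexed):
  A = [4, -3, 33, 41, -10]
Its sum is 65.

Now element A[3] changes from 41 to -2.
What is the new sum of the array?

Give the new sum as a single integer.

Answer: 22

Derivation:
Old value at index 3: 41
New value at index 3: -2
Delta = -2 - 41 = -43
New sum = old_sum + delta = 65 + (-43) = 22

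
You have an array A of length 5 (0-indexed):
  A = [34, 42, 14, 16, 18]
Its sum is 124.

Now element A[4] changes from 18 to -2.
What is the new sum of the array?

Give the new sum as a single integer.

Answer: 104

Derivation:
Old value at index 4: 18
New value at index 4: -2
Delta = -2 - 18 = -20
New sum = old_sum + delta = 124 + (-20) = 104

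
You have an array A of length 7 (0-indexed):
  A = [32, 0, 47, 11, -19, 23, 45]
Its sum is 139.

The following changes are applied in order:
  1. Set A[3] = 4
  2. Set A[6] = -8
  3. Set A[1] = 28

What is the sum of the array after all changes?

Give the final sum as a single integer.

Initial sum: 139
Change 1: A[3] 11 -> 4, delta = -7, sum = 132
Change 2: A[6] 45 -> -8, delta = -53, sum = 79
Change 3: A[1] 0 -> 28, delta = 28, sum = 107

Answer: 107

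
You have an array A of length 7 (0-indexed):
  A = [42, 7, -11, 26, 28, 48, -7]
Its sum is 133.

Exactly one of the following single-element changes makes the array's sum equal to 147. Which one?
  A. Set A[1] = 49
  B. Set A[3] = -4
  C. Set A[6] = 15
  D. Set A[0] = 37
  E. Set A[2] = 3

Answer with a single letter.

Option A: A[1] 7->49, delta=42, new_sum=133+(42)=175
Option B: A[3] 26->-4, delta=-30, new_sum=133+(-30)=103
Option C: A[6] -7->15, delta=22, new_sum=133+(22)=155
Option D: A[0] 42->37, delta=-5, new_sum=133+(-5)=128
Option E: A[2] -11->3, delta=14, new_sum=133+(14)=147 <-- matches target

Answer: E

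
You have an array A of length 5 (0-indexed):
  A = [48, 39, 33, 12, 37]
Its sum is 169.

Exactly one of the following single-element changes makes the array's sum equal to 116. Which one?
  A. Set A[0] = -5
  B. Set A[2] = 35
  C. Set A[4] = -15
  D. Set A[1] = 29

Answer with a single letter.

Answer: A

Derivation:
Option A: A[0] 48->-5, delta=-53, new_sum=169+(-53)=116 <-- matches target
Option B: A[2] 33->35, delta=2, new_sum=169+(2)=171
Option C: A[4] 37->-15, delta=-52, new_sum=169+(-52)=117
Option D: A[1] 39->29, delta=-10, new_sum=169+(-10)=159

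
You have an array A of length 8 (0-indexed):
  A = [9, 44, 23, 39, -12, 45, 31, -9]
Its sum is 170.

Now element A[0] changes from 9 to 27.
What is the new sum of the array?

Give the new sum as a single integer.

Answer: 188

Derivation:
Old value at index 0: 9
New value at index 0: 27
Delta = 27 - 9 = 18
New sum = old_sum + delta = 170 + (18) = 188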